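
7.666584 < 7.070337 False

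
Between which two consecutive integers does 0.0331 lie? 0 and 1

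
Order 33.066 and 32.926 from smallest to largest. 32.926, 33.066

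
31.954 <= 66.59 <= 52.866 False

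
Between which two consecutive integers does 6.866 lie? 6 and 7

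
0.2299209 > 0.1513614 True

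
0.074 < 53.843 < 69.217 True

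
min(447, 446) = 446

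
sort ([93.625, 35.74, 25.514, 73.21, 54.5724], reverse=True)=[93.625, 73.21, 54.5724, 35.74, 25.514]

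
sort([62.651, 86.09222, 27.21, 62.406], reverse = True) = [86.09222, 62.651, 62.406, 27.21]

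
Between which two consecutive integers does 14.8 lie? 14 and 15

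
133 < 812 True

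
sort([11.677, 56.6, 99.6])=[11.677, 56.6, 99.6]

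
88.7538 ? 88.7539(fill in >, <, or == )<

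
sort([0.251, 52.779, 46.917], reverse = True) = [52.779, 46.917, 0.251]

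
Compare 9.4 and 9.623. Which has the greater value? 9.623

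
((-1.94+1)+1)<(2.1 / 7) True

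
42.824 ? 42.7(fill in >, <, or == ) >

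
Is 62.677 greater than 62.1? Yes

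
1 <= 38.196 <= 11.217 False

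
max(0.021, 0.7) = 0.7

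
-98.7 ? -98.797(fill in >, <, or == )>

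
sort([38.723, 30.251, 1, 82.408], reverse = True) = [82.408, 38.723, 30.251, 1]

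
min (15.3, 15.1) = 15.1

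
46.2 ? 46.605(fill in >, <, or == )<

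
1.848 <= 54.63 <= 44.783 False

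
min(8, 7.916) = 7.916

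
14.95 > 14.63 True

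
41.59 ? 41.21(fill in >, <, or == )>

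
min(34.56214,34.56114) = 34.56114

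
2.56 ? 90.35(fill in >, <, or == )<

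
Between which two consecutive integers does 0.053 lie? 0 and 1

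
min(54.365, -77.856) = -77.856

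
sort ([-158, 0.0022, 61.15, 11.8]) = [-158, 0.0022, 11.8, 61.15]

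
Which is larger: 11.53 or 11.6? 11.6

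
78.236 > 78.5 False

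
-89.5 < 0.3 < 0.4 True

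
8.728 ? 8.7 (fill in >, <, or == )>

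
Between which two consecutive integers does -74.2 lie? -75 and -74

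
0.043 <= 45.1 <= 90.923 True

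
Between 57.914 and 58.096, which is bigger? 58.096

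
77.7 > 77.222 True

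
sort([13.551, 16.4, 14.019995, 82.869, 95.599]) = [13.551, 14.019995, 16.4, 82.869, 95.599]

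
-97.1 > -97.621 True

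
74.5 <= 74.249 False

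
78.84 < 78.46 False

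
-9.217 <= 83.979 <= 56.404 False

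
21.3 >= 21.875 False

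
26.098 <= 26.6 True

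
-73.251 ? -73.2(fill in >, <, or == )<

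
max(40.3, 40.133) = 40.3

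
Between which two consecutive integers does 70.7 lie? 70 and 71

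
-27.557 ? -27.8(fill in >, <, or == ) >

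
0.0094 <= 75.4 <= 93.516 True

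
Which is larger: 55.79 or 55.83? 55.83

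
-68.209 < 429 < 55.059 False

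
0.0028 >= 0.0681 False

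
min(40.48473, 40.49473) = 40.48473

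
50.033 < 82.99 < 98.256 True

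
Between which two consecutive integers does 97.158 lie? 97 and 98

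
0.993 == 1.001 False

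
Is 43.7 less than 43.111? No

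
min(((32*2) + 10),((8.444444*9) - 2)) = 73.999996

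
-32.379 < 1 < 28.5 True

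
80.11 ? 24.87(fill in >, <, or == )>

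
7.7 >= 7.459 True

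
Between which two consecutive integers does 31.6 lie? 31 and 32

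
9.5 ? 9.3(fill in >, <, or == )>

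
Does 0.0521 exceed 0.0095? Yes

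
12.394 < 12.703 True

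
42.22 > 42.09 True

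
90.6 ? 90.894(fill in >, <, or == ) <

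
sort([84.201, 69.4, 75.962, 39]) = [39, 69.4, 75.962, 84.201]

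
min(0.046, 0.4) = 0.046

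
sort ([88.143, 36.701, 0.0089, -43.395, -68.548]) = [-68.548, -43.395, 0.0089, 36.701, 88.143]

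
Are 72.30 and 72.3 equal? Yes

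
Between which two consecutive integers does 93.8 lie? 93 and 94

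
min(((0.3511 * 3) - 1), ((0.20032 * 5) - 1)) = 0.0016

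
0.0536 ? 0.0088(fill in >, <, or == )>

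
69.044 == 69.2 False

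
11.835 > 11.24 True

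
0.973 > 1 False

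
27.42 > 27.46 False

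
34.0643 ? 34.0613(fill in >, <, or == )>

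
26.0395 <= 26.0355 False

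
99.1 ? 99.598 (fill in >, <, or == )<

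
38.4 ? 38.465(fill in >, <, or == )<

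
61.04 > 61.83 False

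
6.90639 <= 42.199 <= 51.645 True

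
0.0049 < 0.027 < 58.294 True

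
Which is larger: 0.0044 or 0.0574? 0.0574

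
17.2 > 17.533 False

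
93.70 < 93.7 False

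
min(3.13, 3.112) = 3.112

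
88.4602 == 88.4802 False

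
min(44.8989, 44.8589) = 44.8589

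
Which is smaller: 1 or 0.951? 0.951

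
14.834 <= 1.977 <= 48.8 False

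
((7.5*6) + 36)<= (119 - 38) True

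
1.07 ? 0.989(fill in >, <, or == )>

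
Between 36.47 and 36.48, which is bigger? 36.48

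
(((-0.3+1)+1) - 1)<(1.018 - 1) False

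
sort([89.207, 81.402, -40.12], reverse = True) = [89.207, 81.402, -40.12]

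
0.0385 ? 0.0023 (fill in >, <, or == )>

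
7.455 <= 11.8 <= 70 True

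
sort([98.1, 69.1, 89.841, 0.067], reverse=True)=[98.1, 89.841, 69.1, 0.067]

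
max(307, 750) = 750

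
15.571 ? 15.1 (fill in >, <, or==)>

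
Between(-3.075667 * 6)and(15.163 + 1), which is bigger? (15.163 + 1)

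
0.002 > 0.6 False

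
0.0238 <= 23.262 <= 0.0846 False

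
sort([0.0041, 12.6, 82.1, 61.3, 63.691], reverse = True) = [82.1, 63.691, 61.3, 12.6, 0.0041]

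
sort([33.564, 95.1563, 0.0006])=[0.0006, 33.564, 95.1563]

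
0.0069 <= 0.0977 True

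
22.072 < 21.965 False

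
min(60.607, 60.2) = 60.2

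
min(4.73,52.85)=4.73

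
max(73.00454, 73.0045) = 73.00454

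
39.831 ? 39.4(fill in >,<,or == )>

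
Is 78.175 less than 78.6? Yes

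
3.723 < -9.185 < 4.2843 False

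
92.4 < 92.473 True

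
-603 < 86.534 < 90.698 True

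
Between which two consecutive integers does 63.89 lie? 63 and 64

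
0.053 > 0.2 False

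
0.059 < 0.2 True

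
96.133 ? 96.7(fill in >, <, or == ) <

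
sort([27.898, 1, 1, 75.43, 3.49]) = [1, 1, 3.49, 27.898, 75.43]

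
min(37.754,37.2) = 37.2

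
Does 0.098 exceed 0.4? No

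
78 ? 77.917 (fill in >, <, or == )>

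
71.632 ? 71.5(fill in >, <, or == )>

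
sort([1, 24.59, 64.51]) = [1, 24.59, 64.51]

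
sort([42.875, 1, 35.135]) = [1, 35.135, 42.875]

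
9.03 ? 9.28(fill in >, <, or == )<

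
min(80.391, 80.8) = 80.391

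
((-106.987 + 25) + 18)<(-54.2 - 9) True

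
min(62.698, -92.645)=-92.645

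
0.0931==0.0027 False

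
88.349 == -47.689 False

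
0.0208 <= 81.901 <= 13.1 False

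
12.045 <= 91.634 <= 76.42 False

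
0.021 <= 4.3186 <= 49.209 True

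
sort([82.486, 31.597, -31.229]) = [-31.229, 31.597, 82.486]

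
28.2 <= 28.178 False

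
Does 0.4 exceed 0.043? Yes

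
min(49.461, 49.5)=49.461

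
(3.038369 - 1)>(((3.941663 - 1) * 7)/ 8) False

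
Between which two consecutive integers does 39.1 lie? 39 and 40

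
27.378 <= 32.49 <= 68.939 True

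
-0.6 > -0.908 True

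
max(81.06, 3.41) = 81.06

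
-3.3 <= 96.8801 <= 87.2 False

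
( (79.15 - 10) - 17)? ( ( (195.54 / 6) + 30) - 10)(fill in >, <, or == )<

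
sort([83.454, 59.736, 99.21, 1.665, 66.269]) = [1.665, 59.736, 66.269, 83.454, 99.21]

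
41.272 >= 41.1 True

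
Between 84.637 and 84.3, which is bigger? 84.637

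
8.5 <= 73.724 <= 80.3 True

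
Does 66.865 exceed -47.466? Yes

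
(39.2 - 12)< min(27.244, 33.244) True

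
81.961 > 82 False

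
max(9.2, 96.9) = 96.9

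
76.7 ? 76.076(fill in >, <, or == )>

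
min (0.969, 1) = 0.969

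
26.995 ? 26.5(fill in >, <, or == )>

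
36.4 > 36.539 False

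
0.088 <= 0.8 True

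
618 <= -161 False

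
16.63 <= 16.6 False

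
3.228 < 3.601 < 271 True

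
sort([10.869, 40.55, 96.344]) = [10.869, 40.55, 96.344]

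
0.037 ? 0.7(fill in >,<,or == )<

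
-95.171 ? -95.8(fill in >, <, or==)>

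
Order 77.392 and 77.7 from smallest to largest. 77.392, 77.7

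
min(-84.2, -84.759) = -84.759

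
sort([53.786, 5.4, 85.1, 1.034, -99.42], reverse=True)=[85.1, 53.786, 5.4, 1.034, -99.42]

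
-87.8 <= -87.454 True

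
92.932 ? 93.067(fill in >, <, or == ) <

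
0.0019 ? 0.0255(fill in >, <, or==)<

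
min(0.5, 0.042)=0.042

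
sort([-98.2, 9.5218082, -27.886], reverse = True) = [9.5218082, -27.886, -98.2]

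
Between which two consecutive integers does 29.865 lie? 29 and 30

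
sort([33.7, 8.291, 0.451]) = [0.451, 8.291, 33.7]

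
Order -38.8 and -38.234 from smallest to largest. -38.8, -38.234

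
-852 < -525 True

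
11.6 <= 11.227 False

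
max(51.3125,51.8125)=51.8125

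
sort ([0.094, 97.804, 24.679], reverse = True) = [97.804, 24.679, 0.094]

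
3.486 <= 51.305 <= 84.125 True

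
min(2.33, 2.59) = 2.33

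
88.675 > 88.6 True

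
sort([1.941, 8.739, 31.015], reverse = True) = [31.015, 8.739, 1.941]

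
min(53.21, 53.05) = 53.05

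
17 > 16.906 True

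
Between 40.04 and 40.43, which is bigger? 40.43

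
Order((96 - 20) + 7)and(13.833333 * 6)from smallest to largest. (13.833333 * 6), ((96 - 20) + 7)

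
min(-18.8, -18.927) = -18.927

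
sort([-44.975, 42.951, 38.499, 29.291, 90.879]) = [-44.975, 29.291, 38.499, 42.951, 90.879]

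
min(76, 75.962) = 75.962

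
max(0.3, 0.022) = 0.3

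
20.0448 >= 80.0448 False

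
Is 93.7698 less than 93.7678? No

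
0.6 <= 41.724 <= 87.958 True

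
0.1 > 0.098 True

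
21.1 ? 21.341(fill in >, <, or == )<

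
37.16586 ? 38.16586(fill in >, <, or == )<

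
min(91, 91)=91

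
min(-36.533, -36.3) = -36.533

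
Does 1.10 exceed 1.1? No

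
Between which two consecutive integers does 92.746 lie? 92 and 93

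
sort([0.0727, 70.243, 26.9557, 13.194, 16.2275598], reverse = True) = [70.243, 26.9557, 16.2275598, 13.194, 0.0727]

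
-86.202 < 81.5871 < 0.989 False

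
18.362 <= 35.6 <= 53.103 True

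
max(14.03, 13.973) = 14.03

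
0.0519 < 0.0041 False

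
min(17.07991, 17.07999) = 17.07991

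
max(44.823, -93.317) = 44.823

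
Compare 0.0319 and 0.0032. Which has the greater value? 0.0319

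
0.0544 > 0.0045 True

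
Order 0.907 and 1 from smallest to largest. 0.907,1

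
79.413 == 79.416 False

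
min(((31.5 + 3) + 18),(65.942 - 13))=52.5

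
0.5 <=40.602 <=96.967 True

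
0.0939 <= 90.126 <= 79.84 False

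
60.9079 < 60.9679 True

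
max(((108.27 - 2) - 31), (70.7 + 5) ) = 75.7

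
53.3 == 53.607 False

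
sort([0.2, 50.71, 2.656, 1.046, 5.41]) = [0.2, 1.046, 2.656, 5.41, 50.71]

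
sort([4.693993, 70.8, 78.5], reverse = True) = [78.5, 70.8, 4.693993]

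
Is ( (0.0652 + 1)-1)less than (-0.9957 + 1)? No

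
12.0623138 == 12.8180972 False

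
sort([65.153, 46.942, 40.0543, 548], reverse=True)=[548, 65.153, 46.942, 40.0543]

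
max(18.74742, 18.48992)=18.74742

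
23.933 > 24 False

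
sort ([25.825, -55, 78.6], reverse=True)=[78.6, 25.825, -55]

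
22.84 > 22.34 True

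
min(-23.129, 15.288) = -23.129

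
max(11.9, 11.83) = 11.9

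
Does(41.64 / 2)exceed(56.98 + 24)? No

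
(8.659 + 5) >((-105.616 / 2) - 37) True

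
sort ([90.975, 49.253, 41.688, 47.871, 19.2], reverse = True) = [90.975, 49.253, 47.871, 41.688, 19.2]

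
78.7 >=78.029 True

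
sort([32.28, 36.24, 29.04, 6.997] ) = [6.997, 29.04, 32.28, 36.24]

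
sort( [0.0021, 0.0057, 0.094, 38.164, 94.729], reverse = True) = [94.729, 38.164, 0.094, 0.0057, 0.0021]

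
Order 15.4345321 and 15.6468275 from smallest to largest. 15.4345321, 15.6468275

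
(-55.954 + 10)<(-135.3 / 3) True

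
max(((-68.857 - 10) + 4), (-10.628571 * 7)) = -74.399997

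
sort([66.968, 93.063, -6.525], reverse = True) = [93.063, 66.968, -6.525]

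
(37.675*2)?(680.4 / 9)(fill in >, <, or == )<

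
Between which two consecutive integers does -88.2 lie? -89 and -88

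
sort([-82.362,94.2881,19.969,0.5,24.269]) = [-82.362,0.5,19.969,24.269,94.2881]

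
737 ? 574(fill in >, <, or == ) >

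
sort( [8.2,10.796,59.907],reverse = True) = [59.907,10.796,8.2]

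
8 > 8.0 False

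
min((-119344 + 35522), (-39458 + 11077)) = -83822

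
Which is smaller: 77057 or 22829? 22829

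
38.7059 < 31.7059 False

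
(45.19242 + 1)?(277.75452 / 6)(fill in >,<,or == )<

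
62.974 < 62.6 False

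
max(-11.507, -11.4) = -11.4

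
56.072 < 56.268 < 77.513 True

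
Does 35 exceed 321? No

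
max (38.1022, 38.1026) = 38.1026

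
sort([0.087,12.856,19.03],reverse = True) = [19.03,12.856,0.087]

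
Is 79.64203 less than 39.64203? No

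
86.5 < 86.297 False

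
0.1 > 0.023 True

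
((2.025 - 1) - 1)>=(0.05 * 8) False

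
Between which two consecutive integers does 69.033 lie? 69 and 70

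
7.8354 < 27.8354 True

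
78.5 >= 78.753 False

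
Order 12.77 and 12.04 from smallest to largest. 12.04, 12.77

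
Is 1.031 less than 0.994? No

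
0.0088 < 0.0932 True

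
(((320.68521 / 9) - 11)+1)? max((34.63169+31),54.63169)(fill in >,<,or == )<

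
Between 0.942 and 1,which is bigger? 1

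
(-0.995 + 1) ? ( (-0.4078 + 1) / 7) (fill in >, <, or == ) <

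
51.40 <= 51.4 True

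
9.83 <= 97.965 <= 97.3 False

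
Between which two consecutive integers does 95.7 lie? 95 and 96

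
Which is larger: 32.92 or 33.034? 33.034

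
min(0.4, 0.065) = 0.065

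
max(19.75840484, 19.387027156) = 19.75840484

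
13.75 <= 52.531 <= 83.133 True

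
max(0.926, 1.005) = 1.005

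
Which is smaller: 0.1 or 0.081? 0.081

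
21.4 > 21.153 True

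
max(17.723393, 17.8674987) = 17.8674987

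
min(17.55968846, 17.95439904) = 17.55968846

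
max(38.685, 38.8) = 38.8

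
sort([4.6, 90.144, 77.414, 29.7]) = [4.6, 29.7, 77.414, 90.144]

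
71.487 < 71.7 True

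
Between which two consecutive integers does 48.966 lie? 48 and 49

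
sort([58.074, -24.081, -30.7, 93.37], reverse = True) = [93.37, 58.074, -24.081, -30.7]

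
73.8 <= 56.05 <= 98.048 False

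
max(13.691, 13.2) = 13.691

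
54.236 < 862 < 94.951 False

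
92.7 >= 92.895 False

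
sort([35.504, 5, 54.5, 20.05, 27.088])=[5, 20.05, 27.088, 35.504, 54.5]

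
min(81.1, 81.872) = 81.1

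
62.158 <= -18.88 False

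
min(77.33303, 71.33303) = 71.33303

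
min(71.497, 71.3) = 71.3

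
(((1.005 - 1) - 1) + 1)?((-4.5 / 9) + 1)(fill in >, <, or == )<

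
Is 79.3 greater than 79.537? No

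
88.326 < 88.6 True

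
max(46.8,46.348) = 46.8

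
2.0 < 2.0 False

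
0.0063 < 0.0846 True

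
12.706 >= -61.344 True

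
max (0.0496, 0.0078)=0.0496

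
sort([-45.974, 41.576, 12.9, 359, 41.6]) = [-45.974, 12.9, 41.576, 41.6, 359]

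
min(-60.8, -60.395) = -60.8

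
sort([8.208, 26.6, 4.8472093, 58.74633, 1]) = [1, 4.8472093, 8.208, 26.6, 58.74633]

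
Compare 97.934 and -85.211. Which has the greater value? 97.934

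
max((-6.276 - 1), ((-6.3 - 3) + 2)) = -7.276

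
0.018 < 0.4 True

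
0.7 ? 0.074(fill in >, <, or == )>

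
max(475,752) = 752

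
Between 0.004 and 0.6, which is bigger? 0.6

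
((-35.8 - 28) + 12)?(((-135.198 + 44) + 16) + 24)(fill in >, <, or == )<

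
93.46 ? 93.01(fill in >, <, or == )>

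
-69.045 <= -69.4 False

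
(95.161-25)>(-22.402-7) True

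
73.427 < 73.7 True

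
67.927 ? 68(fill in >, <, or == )<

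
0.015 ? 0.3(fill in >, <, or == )<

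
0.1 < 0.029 False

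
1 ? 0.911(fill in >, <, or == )>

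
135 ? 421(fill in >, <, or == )<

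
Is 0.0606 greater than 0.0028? Yes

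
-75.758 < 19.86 True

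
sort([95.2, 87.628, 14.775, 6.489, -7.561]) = [-7.561, 6.489, 14.775, 87.628, 95.2]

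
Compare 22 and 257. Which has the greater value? 257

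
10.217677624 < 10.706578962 True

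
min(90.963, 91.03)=90.963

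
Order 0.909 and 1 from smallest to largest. 0.909, 1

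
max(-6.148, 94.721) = 94.721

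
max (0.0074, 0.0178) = 0.0178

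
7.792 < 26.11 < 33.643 True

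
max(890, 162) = 890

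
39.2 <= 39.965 True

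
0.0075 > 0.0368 False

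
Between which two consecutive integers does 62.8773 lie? 62 and 63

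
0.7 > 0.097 True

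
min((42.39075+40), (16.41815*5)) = 82.09075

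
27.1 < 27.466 True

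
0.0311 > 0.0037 True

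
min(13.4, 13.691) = 13.4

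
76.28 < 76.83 True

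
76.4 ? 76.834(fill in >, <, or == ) <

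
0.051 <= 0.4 True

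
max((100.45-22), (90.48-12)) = 78.48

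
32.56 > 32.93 False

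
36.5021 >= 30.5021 True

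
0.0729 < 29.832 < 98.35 True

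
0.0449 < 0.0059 False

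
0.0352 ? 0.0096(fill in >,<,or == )>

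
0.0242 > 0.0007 True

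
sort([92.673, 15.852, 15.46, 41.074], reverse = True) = [92.673, 41.074, 15.852, 15.46]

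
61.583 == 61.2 False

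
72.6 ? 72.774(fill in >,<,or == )<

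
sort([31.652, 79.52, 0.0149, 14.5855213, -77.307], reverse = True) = [79.52, 31.652, 14.5855213, 0.0149, -77.307]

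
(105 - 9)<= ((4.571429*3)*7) True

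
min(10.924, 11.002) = 10.924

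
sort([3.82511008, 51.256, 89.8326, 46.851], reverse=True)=[89.8326, 51.256, 46.851, 3.82511008]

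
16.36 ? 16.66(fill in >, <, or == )<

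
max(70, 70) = 70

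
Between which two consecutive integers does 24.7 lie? 24 and 25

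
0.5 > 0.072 True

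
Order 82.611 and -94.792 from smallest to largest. -94.792, 82.611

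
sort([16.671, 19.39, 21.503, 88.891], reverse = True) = [88.891, 21.503, 19.39, 16.671]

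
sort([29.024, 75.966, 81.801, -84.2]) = [-84.2, 29.024, 75.966, 81.801]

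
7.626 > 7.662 False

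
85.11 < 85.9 True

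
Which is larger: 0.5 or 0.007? 0.5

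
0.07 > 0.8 False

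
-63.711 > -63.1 False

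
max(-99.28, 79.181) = 79.181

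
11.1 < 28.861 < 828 True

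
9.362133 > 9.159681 True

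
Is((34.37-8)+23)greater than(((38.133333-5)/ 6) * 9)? No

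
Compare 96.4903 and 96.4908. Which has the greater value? 96.4908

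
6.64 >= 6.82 False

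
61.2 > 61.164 True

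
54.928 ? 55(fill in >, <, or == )<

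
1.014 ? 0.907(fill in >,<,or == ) >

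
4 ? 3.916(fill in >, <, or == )>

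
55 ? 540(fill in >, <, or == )<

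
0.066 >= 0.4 False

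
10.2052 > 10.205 True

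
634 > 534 True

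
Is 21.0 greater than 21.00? No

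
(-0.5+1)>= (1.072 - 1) True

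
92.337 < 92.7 True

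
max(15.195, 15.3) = 15.3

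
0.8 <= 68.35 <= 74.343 True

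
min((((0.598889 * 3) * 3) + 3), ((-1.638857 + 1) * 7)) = -4.471999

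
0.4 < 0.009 False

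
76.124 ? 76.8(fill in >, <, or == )<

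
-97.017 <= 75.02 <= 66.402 False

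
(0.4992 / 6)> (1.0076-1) True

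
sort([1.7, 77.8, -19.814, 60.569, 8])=[-19.814, 1.7, 8, 60.569, 77.8]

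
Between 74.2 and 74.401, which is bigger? 74.401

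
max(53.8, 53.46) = 53.8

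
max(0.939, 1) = 1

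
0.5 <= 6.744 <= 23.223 True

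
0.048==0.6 False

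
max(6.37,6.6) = 6.6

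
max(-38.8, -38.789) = -38.789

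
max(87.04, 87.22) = 87.22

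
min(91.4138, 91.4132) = 91.4132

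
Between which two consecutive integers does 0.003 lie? 0 and 1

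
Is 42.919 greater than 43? No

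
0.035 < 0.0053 False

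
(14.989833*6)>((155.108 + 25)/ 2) False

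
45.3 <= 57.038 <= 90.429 True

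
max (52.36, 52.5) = 52.5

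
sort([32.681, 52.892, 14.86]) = [14.86, 32.681, 52.892]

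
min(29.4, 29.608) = 29.4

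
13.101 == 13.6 False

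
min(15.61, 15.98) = 15.61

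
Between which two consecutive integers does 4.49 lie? 4 and 5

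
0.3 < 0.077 False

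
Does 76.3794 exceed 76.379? Yes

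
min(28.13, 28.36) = 28.13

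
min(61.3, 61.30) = 61.3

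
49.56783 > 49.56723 True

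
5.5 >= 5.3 True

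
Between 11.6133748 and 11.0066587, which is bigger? 11.6133748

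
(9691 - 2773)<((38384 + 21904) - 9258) True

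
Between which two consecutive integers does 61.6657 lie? 61 and 62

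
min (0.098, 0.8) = 0.098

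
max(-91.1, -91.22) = -91.1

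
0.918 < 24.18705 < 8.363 False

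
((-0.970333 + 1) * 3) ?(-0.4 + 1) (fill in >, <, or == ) <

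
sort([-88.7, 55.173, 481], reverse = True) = [481, 55.173, -88.7]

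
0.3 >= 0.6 False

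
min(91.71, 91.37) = 91.37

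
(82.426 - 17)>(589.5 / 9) False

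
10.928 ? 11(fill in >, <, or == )<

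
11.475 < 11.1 False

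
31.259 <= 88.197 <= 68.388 False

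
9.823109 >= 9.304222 True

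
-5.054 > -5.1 True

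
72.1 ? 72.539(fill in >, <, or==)<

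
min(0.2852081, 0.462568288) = 0.2852081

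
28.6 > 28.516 True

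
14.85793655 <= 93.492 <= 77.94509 False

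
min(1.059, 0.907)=0.907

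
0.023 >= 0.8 False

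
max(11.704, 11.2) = 11.704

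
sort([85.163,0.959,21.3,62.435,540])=[0.959,21.3,62.435,85.163,540]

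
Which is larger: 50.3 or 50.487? 50.487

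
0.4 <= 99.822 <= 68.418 False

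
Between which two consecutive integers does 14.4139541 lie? 14 and 15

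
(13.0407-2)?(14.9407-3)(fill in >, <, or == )<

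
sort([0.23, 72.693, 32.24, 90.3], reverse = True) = [90.3, 72.693, 32.24, 0.23]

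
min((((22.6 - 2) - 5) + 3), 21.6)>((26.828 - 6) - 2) False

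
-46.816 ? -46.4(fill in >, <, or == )<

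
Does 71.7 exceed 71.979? No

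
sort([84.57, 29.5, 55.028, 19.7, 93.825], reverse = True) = [93.825, 84.57, 55.028, 29.5, 19.7]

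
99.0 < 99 False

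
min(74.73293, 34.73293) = 34.73293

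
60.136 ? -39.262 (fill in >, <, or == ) >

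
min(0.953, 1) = 0.953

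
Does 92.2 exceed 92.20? No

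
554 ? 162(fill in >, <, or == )>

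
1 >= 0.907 True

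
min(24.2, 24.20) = 24.2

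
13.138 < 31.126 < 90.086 True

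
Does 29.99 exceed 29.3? Yes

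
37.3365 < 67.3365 True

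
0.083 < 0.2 True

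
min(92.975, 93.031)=92.975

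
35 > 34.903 True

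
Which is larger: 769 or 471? 769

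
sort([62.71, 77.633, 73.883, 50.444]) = [50.444, 62.71, 73.883, 77.633]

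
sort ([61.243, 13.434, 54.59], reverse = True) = [61.243, 54.59, 13.434]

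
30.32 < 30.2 False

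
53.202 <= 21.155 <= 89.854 False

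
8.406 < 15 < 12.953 False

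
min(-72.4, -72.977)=-72.977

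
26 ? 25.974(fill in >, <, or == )>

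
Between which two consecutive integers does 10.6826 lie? 10 and 11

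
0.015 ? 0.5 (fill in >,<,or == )<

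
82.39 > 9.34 True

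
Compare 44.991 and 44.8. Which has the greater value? 44.991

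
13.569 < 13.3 False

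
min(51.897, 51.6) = 51.6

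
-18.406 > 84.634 False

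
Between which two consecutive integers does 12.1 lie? 12 and 13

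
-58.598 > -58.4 False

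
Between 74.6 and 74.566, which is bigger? 74.6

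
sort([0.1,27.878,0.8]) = [0.1,0.8,27.878]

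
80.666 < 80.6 False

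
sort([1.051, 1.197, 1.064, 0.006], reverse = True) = [1.197, 1.064, 1.051, 0.006]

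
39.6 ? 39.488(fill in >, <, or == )>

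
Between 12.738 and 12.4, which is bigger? 12.738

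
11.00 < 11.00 False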